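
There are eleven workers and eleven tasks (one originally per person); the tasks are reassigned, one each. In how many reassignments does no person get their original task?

14684570

!11 = 11! · Σ_{k=0}^{11} (-1)^k/k!
= 11! - 11!/1! + 11!/2! - 11!/3! + 11!/4! - 11!/5! + 11!/6! - 11!/7! + 11!/8! - 11!/9! + 11!/10! - 11!/11!
= 39916800 - 39916800 + 19958400 - 6652800 + 1663200 - 332640 + 55440 - 7920 + 990 - 110 + 11 - 1
= 14684570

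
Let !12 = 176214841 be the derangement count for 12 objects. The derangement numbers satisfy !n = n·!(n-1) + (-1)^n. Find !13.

2290792932

!13 = 13·176214841 - 1 = 2290792932.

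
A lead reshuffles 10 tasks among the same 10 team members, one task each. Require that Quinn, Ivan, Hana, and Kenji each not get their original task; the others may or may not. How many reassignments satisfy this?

2399760

Let A_j be the event that the j-th constrained one is fixed. By inclusion-exclusion over the 4 events:
Σ_{j=0}^{4} (-1)^j C(4,j)(10-j)!
= C(4,0)·10! - C(4,1)·9! + C(4,2)·8! - C(4,3)·7! + C(4,4)·6!
= 3628800 - 1451520 + 241920 - 20160 + 720
= 2399760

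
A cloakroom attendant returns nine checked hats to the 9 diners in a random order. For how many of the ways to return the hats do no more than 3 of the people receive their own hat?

# with exactly i fixed is C(9,i)·!(9-i); sum over i=0..3:
  i=0: C(9,0)·!9 = 1·133496 = 133496
  i=1: C(9,1)·!8 = 9·14833 = 133497
  i=2: C(9,2)·!7 = 36·1854 = 66744
  i=3: C(9,3)·!6 = 84·265 = 22260
Total = 355997.

355997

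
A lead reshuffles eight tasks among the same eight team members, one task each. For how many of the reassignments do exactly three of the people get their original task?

2464

Choose which 3 of the 8 are fixed: C(8,3) = 56.
The other 5 form a derangement: !5 = 44.
Total: 56 × 44 = 2464.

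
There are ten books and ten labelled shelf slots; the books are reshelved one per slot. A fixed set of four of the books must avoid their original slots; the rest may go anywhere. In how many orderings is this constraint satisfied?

Let A_j be the event that the j-th constrained one is fixed. By inclusion-exclusion over the 4 events:
Σ_{j=0}^{4} (-1)^j C(4,j)(10-j)!
= C(4,0)·10! - C(4,1)·9! + C(4,2)·8! - C(4,3)·7! + C(4,4)·6!
= 3628800 - 1451520 + 241920 - 20160 + 720
= 2399760

2399760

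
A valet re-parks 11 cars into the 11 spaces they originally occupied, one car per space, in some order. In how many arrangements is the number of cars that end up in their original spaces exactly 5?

122430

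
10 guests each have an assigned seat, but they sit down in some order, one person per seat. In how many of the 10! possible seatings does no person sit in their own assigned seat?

1334961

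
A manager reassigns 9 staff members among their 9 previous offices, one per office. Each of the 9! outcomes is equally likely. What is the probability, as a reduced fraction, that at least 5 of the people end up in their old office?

1339/362880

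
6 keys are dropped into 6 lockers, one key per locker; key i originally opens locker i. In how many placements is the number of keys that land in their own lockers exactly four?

15

Pick the 4 fixed positions: C(6,4) = 15 ways.
The remaining 2 must be deranged: !2 = 1.
Total: 15 × 1 = 15.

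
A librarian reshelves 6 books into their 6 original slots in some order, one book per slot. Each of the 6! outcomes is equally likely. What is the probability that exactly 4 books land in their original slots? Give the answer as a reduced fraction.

Favorable outcomes: C(6,4)·!2 = 15·1 = 15.
Total outcomes: 6! = 720.
Probability = 15/720 = 1/48.

1/48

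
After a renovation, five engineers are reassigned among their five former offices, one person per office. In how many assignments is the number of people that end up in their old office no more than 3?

Sum C(5,i)·!(5-i) for i = 0..3:
  i=0: C(5,0)·!5 = 1·44 = 44
  i=1: C(5,1)·!4 = 5·9 = 45
  i=2: C(5,2)·!3 = 10·2 = 20
  i=3: C(5,3)·!2 = 10·1 = 10
Total = 119.

119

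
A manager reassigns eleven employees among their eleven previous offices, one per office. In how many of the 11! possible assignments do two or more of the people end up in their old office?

10547659

# with exactly i fixed is C(11,i)·!(11-i); sum over i=2..11:
  i=2: C(11,2)·!9 = 55·133496 = 7342280
  i=3: C(11,3)·!8 = 165·14833 = 2447445
  i=4: C(11,4)·!7 = 330·1854 = 611820
  i=5: C(11,5)·!6 = 462·265 = 122430
  i=6: C(11,6)·!5 = 462·44 = 20328
  i=7: C(11,7)·!4 = 330·9 = 2970
  i=8: C(11,8)·!3 = 165·2 = 330
  i=9: C(11,9)·!2 = 55·1 = 55
  i=10: C(11,10)·!1 = 11·0 = 0
  i=11: C(11,11)·!0 = 1·1 = 1
Total = 10547659.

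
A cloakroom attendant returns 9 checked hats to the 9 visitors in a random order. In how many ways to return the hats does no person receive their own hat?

By inclusion-exclusion, !9 = Σ (-1)^k · 9!/k! for k=0..9
= 9! - 9!/1! + 9!/2! - 9!/3! + 9!/4! - 9!/5! + 9!/6! - 9!/7! + 9!/8! - 9!/9!
= 362880 - 362880 + 181440 - 60480 + 15120 - 3024 + 504 - 72 + 9 - 1
= 133496

133496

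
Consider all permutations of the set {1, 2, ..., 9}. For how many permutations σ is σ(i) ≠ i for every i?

!9 is the nearest integer to 9!/e.
9! = 362880, and 362880/e ≈ 133496.09, so !9 = 133496.

133496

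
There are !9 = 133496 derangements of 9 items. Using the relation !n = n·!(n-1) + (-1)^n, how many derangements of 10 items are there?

1334961

!10 = 10·133496 + 1 = 1334961.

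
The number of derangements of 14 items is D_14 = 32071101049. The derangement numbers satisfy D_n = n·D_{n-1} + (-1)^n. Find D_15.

D_15 = 15·32071101049 - 1 = 481066515734.

481066515734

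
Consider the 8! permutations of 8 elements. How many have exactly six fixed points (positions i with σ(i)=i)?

28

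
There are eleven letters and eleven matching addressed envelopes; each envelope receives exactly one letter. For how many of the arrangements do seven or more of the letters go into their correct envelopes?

Sum C(11,i)·!(11-i) for i = 7..11:
  i=7: C(11,7)·!4 = 330·9 = 2970
  i=8: C(11,8)·!3 = 165·2 = 330
  i=9: C(11,9)·!2 = 55·1 = 55
  i=10: C(11,10)·!1 = 11·0 = 0
  i=11: C(11,11)·!0 = 1·1 = 1
Total = 3356.

3356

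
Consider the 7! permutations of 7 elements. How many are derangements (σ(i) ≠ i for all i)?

The number of derangements of 7 is !7 = Σ_{k=0}^{7} (-1)^k·7!/k!
= 7! - 7!/1! + 7!/2! - 7!/3! + 7!/4! - 7!/5! + 7!/6! - 7!/7!
= 5040 - 5040 + 2520 - 840 + 210 - 42 + 7 - 1
= 1854

1854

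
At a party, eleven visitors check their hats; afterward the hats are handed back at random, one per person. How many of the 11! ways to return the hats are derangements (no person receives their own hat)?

By inclusion-exclusion, !11 = Σ (-1)^k · 11!/k! for k=0..11
= 11! - 11!/1! + 11!/2! - 11!/3! + 11!/4! - 11!/5! + 11!/6! - 11!/7! + 11!/8! - 11!/9! + 11!/10! - 11!/11!
= 39916800 - 39916800 + 19958400 - 6652800 + 1663200 - 332640 + 55440 - 7920 + 990 - 110 + 11 - 1
= 14684570

14684570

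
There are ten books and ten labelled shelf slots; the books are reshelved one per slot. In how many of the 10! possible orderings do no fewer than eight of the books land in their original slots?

Sum C(10,i)·!(10-i) for i = 8..10:
  i=8: C(10,8)·!2 = 45·1 = 45
  i=9: C(10,9)·!1 = 10·0 = 0
  i=10: C(10,10)·!0 = 1·1 = 1
Total = 46.

46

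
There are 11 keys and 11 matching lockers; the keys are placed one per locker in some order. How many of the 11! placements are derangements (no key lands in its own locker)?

14684570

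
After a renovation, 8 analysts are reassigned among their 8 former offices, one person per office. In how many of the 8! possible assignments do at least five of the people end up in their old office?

# with exactly i fixed is C(8,i)·!(8-i); sum over i=5..8:
  i=5: C(8,5)·!3 = 56·2 = 112
  i=6: C(8,6)·!2 = 28·1 = 28
  i=7: C(8,7)·!1 = 8·0 = 0
  i=8: C(8,8)·!0 = 1·1 = 1
Total = 141.

141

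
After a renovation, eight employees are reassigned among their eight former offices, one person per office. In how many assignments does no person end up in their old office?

14833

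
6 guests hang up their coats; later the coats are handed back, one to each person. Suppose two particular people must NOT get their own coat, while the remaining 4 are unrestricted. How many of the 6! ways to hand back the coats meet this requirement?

504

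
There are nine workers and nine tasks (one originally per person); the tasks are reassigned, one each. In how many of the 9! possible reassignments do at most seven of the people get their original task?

362879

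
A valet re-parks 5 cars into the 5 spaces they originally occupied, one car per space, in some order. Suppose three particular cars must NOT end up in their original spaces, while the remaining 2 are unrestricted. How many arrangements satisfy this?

Let A_j be the event that the j-th constrained one is fixed. By inclusion-exclusion over the 3 events:
Σ_{j=0}^{3} (-1)^j C(3,j)(5-j)!
= C(3,0)·5! - C(3,1)·4! + C(3,2)·3! - C(3,3)·2!
= 120 - 72 + 18 - 2
= 64

64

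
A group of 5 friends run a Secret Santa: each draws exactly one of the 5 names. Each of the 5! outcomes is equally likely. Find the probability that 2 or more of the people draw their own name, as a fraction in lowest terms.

31/120

Favorable outcomes: Σ_{i≥2} C(5,i)·!(5-i) = 10·2 + 10·1 + 5·0 + 1·1 = 31.
Total outcomes: 5! = 120.
Probability = 31/120 = 31/120.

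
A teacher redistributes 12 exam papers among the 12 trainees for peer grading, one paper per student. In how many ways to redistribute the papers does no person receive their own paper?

176214841

Use !n = n·!(n-1) + (-1)^n.
!12 = 12·14684570 + 1 = 176214841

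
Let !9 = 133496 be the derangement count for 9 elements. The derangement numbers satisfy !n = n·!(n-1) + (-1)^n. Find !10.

!10 = 10·133496 + 1 = 1334961.

1334961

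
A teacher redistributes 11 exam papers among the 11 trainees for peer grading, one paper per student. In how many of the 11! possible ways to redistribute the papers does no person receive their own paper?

14684570

Use !n = n·!(n-1) + (-1)^n.
!11 = 11·1334961 - 1 = 14684570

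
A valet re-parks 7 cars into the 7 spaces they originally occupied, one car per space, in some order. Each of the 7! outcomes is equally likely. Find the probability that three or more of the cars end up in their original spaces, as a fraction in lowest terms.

Favorable outcomes: Σ_{i≥3} C(7,i)·!(7-i) = 35·9 + 35·2 + 21·1 + 7·0 + 1·1 = 407.
Total outcomes: 7! = 5040.
Probability = 407/5040 = 407/5040.

407/5040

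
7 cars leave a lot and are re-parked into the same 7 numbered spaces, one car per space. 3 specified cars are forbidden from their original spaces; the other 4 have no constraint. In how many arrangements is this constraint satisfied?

3216

Inclusion-exclusion on the 3 forbidden self-matches:
Σ_{j=0}^{3} (-1)^j C(3,j)(7-j)!
= C(3,0)·7! - C(3,1)·6! + C(3,2)·5! - C(3,3)·4!
= 5040 - 2160 + 360 - 24
= 3216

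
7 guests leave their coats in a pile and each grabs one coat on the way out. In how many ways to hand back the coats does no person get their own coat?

1854

The subfactorial !7 = [7!/e] (nearest integer).
7! = 5040, and 5040/e ≈ 1854.11, so !7 = 1854.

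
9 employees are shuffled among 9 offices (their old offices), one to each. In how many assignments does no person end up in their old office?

133496

Use !n = (n-1)(!(n-1) + !(n-2)).
!9 = 8·(14833 + 1854) = 8·16687 = 133496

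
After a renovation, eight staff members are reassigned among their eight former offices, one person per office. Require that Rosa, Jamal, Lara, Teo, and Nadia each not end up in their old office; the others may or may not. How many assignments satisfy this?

Inclusion-exclusion on the 5 forbidden self-matches:
Σ_{j=0}^{5} (-1)^j C(5,j)(8-j)!
= C(5,0)·8! - C(5,1)·7! + C(5,2)·6! - C(5,3)·5! + C(5,4)·4! - C(5,5)·3!
= 40320 - 25200 + 7200 - 1200 + 120 - 6
= 21234

21234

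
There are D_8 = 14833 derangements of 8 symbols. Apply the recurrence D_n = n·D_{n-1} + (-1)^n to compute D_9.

D_9 = 9·14833 - 1 = 133496.

133496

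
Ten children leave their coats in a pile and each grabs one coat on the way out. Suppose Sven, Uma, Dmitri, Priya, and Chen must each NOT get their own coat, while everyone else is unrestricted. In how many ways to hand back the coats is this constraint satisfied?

2170680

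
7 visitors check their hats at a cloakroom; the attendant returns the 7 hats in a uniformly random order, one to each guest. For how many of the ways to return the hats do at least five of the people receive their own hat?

# with exactly i fixed is C(7,i)·!(7-i); sum over i=5..7:
  i=5: C(7,5)·!2 = 21·1 = 21
  i=6: C(7,6)·!1 = 7·0 = 0
  i=7: C(7,7)·!0 = 1·1 = 1
Total = 22.

22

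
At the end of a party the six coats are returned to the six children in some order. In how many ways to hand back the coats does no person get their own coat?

By inclusion-exclusion, !6 = Σ (-1)^k · 6!/k! for k=0..6
= 6! - 6!/1! + 6!/2! - 6!/3! + 6!/4! - 6!/5! + 6!/6!
= 720 - 720 + 360 - 120 + 30 - 6 + 1
= 265

265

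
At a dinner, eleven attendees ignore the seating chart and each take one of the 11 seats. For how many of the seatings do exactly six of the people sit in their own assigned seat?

20328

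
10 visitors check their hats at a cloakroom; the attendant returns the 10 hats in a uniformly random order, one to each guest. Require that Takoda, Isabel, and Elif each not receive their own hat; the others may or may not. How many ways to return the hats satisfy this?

2656080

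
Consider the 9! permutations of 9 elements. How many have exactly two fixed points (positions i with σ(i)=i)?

Pick the 2 fixed positions: C(9,2) = 36 ways.
The remaining 7 must be deranged: !7 = 1854.
Total: 36 × 1854 = 66744.

66744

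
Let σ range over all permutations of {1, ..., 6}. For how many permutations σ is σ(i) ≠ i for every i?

265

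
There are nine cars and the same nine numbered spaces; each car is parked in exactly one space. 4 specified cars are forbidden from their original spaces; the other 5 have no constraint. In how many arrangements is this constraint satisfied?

229080

Let A_j be the event that the j-th constrained one is fixed. By inclusion-exclusion over the 4 events:
Σ_{j=0}^{4} (-1)^j C(4,j)(9-j)!
= C(4,0)·9! - C(4,1)·8! + C(4,2)·7! - C(4,3)·6! + C(4,4)·5!
= 362880 - 161280 + 30240 - 2880 + 120
= 229080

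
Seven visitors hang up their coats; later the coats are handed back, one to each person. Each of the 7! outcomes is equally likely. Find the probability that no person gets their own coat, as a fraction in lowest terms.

103/280

Favorable outcomes: !7 = 1854.
Total outcomes: 7! = 5040.
Probability = 1854/5040 = 103/280.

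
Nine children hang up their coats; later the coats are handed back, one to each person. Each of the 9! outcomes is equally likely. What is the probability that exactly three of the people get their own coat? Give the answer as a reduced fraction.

53/864

Favorable outcomes: C(9,3)·!6 = 84·265 = 22260.
Total outcomes: 9! = 362880.
Probability = 22260/362880 = 53/864.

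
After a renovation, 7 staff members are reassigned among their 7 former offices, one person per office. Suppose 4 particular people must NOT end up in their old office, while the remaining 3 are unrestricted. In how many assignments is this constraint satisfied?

2790

Let A_j be the event that the j-th constrained one is fixed. By inclusion-exclusion over the 4 events:
Σ_{j=0}^{4} (-1)^j C(4,j)(7-j)!
= C(4,0)·7! - C(4,1)·6! + C(4,2)·5! - C(4,3)·4! + C(4,4)·3!
= 5040 - 2880 + 720 - 96 + 6
= 2790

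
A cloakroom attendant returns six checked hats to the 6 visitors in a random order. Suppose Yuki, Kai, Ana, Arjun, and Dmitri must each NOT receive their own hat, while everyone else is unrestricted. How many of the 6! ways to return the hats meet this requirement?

Let A_j be the event that the j-th constrained one is fixed. By inclusion-exclusion over the 5 events:
Σ_{j=0}^{5} (-1)^j C(5,j)(6-j)!
= C(5,0)·6! - C(5,1)·5! + C(5,2)·4! - C(5,3)·3! + C(5,4)·2! - C(5,5)·1!
= 720 - 600 + 240 - 60 + 10 - 1
= 309

309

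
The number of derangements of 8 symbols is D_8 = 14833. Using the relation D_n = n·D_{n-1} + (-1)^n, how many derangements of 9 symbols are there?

D_9 = 9·14833 - 1 = 133496.

133496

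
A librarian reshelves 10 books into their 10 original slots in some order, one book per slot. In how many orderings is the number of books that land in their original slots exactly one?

Pick the single fixed position: C(10,1) = 10 ways.
The remaining 9 must be deranged: !9 = 133496.
Total: 10 × 133496 = 1334960.

1334960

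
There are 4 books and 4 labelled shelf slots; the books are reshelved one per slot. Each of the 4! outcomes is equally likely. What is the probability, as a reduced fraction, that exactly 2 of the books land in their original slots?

1/4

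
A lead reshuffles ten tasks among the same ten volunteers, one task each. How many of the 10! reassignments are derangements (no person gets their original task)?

1334961

By inclusion-exclusion, !10 = Σ (-1)^k · 10!/k! for k=0..10
= 10! - 10!/1! + 10!/2! - 10!/3! + 10!/4! - 10!/5! + 10!/6! - 10!/7! + 10!/8! - 10!/9! + 10!/10!
= 3628800 - 3628800 + 1814400 - 604800 + 151200 - 30240 + 5040 - 720 + 90 - 10 + 1
= 1334961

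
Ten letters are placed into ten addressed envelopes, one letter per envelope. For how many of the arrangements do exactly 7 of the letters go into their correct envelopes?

240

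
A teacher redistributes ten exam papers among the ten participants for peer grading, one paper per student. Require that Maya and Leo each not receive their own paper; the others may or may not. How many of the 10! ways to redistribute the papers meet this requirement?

2943360

Let A_j be the event that the j-th constrained one is fixed. By inclusion-exclusion over the 2 events:
Σ_{j=0}^{2} (-1)^j C(2,j)(10-j)!
= C(2,0)·10! - C(2,1)·9! + C(2,2)·8!
= 3628800 - 725760 + 40320
= 2943360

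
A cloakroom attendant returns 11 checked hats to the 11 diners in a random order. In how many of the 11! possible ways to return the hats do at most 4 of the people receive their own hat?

# with exactly i fixed is C(11,i)·!(11-i); sum over i=0..4:
  i=0: C(11,0)·!11 = 1·14684570 = 14684570
  i=1: C(11,1)·!10 = 11·1334961 = 14684571
  i=2: C(11,2)·!9 = 55·133496 = 7342280
  i=3: C(11,3)·!8 = 165·14833 = 2447445
  i=4: C(11,4)·!7 = 330·1854 = 611820
Total = 39770686.

39770686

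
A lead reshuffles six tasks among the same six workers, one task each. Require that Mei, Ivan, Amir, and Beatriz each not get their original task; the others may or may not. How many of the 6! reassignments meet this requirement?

362

Let A_j be the event that the j-th constrained one is fixed. By inclusion-exclusion over the 4 events:
Σ_{j=0}^{4} (-1)^j C(4,j)(6-j)!
= C(4,0)·6! - C(4,1)·5! + C(4,2)·4! - C(4,3)·3! + C(4,4)·2!
= 720 - 480 + 144 - 24 + 2
= 362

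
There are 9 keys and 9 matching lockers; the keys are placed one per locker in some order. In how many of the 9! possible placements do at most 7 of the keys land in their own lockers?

Sum C(9,i)·!(9-i) for i = 0..7:
  i=0: C(9,0)·!9 = 1·133496 = 133496
  i=1: C(9,1)·!8 = 9·14833 = 133497
  i=2: C(9,2)·!7 = 36·1854 = 66744
  i=3: C(9,3)·!6 = 84·265 = 22260
  i=4: C(9,4)·!5 = 126·44 = 5544
  i=5: C(9,5)·!4 = 126·9 = 1134
  i=6: C(9,6)·!3 = 84·2 = 168
  i=7: C(9,7)·!2 = 36·1 = 36
Total = 362879.

362879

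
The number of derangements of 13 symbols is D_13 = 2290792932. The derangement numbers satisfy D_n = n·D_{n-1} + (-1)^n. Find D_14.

32071101049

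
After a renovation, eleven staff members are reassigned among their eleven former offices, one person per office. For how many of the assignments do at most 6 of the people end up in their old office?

39913444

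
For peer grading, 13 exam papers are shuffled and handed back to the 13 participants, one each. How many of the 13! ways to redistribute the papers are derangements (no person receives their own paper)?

2290792932

Recurrence: !13 = 12·(!12 + !11).
!13 = 12·(176214841 + 14684570) = 12·190899411 = 2290792932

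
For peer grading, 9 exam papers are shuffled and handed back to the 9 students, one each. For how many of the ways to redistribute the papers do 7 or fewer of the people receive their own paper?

362879

# with exactly i fixed is C(9,i)·!(9-i); sum over i=0..7:
  i=0: C(9,0)·!9 = 1·133496 = 133496
  i=1: C(9,1)·!8 = 9·14833 = 133497
  i=2: C(9,2)·!7 = 36·1854 = 66744
  i=3: C(9,3)·!6 = 84·265 = 22260
  i=4: C(9,4)·!5 = 126·44 = 5544
  i=5: C(9,5)·!4 = 126·9 = 1134
  i=6: C(9,6)·!3 = 84·2 = 168
  i=7: C(9,7)·!2 = 36·1 = 36
Total = 362879.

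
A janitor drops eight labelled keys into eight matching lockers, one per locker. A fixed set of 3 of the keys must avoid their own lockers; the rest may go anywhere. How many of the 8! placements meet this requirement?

27240

Inclusion-exclusion on the 3 forbidden self-matches:
Σ_{j=0}^{3} (-1)^j C(3,j)(8-j)!
= C(3,0)·8! - C(3,1)·7! + C(3,2)·6! - C(3,3)·5!
= 40320 - 15120 + 2160 - 120
= 27240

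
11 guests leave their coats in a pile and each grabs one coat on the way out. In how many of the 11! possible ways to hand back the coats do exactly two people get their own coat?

Choose which 2 of the 11 are fixed: C(11,2) = 55.
The remaining 9 must be deranged: !9 = 133496.
Total: 55 × 133496 = 7342280.

7342280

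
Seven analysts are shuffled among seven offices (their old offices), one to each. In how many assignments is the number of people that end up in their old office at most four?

# with exactly i fixed is C(7,i)·!(7-i); sum over i=0..4:
  i=0: C(7,0)·!7 = 1·1854 = 1854
  i=1: C(7,1)·!6 = 7·265 = 1855
  i=2: C(7,2)·!5 = 21·44 = 924
  i=3: C(7,3)·!4 = 35·9 = 315
  i=4: C(7,4)·!3 = 35·2 = 70
Total = 5018.

5018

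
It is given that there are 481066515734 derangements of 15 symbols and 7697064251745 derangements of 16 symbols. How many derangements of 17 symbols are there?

130850092279664

!17 = (17-1)·(!16 + !15) = 16·(7697064251745 + 481066515734) = 16·8178130767479 = 130850092279664.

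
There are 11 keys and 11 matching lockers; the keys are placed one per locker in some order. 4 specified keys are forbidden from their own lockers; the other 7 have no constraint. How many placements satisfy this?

27422640

Let A_j be the event that the j-th constrained one is fixed. By inclusion-exclusion over the 4 events:
Σ_{j=0}^{4} (-1)^j C(4,j)(11-j)!
= C(4,0)·11! - C(4,1)·10! + C(4,2)·9! - C(4,3)·8! + C(4,4)·7!
= 39916800 - 14515200 + 2177280 - 161280 + 5040
= 27422640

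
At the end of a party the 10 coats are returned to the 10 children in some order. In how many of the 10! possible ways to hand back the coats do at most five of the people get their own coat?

Sum C(10,i)·!(10-i) for i = 0..5:
  i=0: C(10,0)·!10 = 1·1334961 = 1334961
  i=1: C(10,1)·!9 = 10·133496 = 1334960
  i=2: C(10,2)·!8 = 45·14833 = 667485
  i=3: C(10,3)·!7 = 120·1854 = 222480
  i=4: C(10,4)·!6 = 210·265 = 55650
  i=5: C(10,5)·!5 = 252·44 = 11088
Total = 3626624.

3626624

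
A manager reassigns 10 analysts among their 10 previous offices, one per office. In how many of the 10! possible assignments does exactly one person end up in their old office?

1334960

Pick the single fixed position: C(10,1) = 10 ways.
The remaining 9 must be deranged: !9 = 133496.
Total: 10 × 133496 = 1334960.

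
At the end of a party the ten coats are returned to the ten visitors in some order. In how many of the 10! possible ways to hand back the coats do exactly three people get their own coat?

222480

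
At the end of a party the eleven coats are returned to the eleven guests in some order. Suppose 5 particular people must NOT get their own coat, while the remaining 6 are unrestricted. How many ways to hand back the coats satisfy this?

Let A_j be the event that the j-th constrained one is fixed. By inclusion-exclusion over the 5 events:
Σ_{j=0}^{5} (-1)^j C(5,j)(11-j)!
= C(5,0)·11! - C(5,1)·10! + C(5,2)·9! - C(5,3)·8! + C(5,4)·7! - C(5,5)·6!
= 39916800 - 18144000 + 3628800 - 403200 + 25200 - 720
= 25022880

25022880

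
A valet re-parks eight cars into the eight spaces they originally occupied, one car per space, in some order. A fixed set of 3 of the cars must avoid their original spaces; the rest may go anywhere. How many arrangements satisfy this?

Let A_j be the event that the j-th constrained one is fixed. By inclusion-exclusion over the 3 events:
Σ_{j=0}^{3} (-1)^j C(3,j)(8-j)!
= C(3,0)·8! - C(3,1)·7! + C(3,2)·6! - C(3,3)·5!
= 40320 - 15120 + 2160 - 120
= 27240

27240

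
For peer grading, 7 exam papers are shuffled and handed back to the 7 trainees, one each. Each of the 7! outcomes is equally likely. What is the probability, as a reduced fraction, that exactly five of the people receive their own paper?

Favorable outcomes: C(7,5)·!2 = 21·1 = 21.
Total outcomes: 7! = 5040.
Probability = 21/5040 = 1/240.

1/240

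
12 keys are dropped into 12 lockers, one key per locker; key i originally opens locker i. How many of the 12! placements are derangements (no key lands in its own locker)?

176214841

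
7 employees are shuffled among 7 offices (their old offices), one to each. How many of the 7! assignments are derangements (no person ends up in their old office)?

Use !n = n·!(n-1) + (-1)^n.
!7 = 7·265 - 1 = 1854

1854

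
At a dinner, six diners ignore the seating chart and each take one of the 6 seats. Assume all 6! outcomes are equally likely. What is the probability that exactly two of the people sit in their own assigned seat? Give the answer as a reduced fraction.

Favorable outcomes: C(6,2)·!4 = 15·9 = 135.
Total outcomes: 6! = 720.
Probability = 135/720 = 3/16.

3/16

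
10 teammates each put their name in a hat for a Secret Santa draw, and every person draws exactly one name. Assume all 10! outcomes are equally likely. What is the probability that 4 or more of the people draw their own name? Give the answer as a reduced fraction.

34457/1814400

Favorable outcomes: Σ_{i≥4} C(10,i)·!(10-i) = 210·265 + 252·44 + 210·9 + 120·2 + 45·1 + 10·0 + 1·1 = 68914.
Total outcomes: 10! = 3628800.
Probability = 68914/3628800 = 34457/1814400.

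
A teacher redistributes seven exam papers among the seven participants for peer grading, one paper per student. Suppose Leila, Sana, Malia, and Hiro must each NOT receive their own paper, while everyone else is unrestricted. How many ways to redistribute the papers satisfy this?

2790

Inclusion-exclusion on the 4 forbidden self-matches:
Σ_{j=0}^{4} (-1)^j C(4,j)(7-j)!
= C(4,0)·7! - C(4,1)·6! + C(4,2)·5! - C(4,3)·4! + C(4,4)·3!
= 5040 - 2880 + 720 - 96 + 6
= 2790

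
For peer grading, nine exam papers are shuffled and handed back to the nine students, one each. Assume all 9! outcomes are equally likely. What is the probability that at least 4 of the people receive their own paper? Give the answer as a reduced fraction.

6883/362880

Favorable outcomes: Σ_{i≥4} C(9,i)·!(9-i) = 126·44 + 126·9 + 84·2 + 36·1 + 9·0 + 1·1 = 6883.
Total outcomes: 9! = 362880.
Probability = 6883/362880 = 6883/362880.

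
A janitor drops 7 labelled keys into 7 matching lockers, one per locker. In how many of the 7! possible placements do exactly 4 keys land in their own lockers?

70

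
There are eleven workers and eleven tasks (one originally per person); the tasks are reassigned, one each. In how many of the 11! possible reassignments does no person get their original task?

14684570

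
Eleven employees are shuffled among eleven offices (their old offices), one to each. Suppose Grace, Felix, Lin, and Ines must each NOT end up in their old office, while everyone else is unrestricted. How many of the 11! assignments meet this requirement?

27422640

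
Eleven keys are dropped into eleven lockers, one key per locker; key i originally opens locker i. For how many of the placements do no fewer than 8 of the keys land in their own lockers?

386

# with exactly i fixed is C(11,i)·!(11-i); sum over i=8..11:
  i=8: C(11,8)·!3 = 165·2 = 330
  i=9: C(11,9)·!2 = 55·1 = 55
  i=10: C(11,10)·!1 = 11·0 = 0
  i=11: C(11,11)·!0 = 1·1 = 1
Total = 386.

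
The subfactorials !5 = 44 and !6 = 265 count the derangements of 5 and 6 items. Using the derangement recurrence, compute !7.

1854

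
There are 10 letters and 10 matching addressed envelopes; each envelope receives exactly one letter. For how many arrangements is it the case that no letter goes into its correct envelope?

Use !n = n·!(n-1) + (-1)^n.
!10 = 10·133496 + 1 = 1334961

1334961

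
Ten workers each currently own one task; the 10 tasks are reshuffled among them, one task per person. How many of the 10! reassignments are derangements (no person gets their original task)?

Recurrence: !10 = 10·!9 + (-1)^10.
!10 = 10·133496 + 1 = 1334961

1334961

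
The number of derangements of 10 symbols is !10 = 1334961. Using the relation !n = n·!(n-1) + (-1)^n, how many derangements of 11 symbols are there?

!11 = 11·1334961 - 1 = 14684570.

14684570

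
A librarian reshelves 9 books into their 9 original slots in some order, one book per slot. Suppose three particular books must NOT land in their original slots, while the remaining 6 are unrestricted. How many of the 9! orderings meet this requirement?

256320

Let A_j be the event that the j-th constrained one is fixed. By inclusion-exclusion over the 3 events:
Σ_{j=0}^{3} (-1)^j C(3,j)(9-j)!
= C(3,0)·9! - C(3,1)·8! + C(3,2)·7! - C(3,3)·6!
= 362880 - 120960 + 15120 - 720
= 256320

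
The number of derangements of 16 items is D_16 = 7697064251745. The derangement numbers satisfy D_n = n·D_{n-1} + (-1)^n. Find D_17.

130850092279664

D_17 = 17·7697064251745 - 1 = 130850092279664.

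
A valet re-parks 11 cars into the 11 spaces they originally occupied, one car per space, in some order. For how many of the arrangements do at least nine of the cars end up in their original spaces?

56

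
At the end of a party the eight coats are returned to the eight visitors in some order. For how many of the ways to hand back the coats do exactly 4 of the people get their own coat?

630

Pick the 4 fixed positions: C(8,4) = 70 ways.
The other 4 form a derangement: !4 = 9.
Total: 70 × 9 = 630.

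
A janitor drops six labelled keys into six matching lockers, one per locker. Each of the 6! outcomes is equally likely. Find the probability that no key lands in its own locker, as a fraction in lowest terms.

Favorable outcomes: !6 = 265.
Total outcomes: 6! = 720.
Probability = 265/720 = 53/144.

53/144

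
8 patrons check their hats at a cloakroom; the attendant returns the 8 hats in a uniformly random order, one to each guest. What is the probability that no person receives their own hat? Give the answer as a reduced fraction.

Favorable outcomes: !8 = 14833.
Total outcomes: 8! = 40320.
Probability = 14833/40320 = 2119/5760.

2119/5760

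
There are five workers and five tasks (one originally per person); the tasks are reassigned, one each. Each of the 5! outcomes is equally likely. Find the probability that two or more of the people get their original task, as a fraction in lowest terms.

Favorable outcomes: Σ_{i≥2} C(5,i)·!(5-i) = 10·2 + 10·1 + 5·0 + 1·1 = 31.
Total outcomes: 5! = 120.
Probability = 31/120 = 31/120.

31/120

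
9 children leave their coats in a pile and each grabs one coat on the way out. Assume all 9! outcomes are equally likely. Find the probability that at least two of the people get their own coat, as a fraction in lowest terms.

95887/362880

Favorable outcomes: Σ_{i≥2} C(9,i)·!(9-i) = 36·1854 + 84·265 + 126·44 + 126·9 + 84·2 + 36·1 + 9·0 + 1·1 = 95887.
Total outcomes: 9! = 362880.
Probability = 95887/362880 = 95887/362880.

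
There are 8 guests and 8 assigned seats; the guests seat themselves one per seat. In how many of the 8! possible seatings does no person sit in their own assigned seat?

14833

!8 is the nearest integer to 8!/e.
8! = 40320, and 40320/e ≈ 14832.90, so !8 = 14833.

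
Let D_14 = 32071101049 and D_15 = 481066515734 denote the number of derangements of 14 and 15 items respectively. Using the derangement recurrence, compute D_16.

D_16 = (16-1)·(D_15 + D_14) = 15·(481066515734 + 32071101049) = 15·513137616783 = 7697064251745.

7697064251745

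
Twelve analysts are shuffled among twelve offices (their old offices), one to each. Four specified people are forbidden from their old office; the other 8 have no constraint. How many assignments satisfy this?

339696000

Inclusion-exclusion on the 4 forbidden self-matches:
Σ_{j=0}^{4} (-1)^j C(4,j)(12-j)!
= C(4,0)·12! - C(4,1)·11! + C(4,2)·10! - C(4,3)·9! + C(4,4)·8!
= 479001600 - 159667200 + 21772800 - 1451520 + 40320
= 339696000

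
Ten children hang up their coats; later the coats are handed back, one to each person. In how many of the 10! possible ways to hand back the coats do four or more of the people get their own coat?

Sum C(10,i)·!(10-i) for i = 4..10:
  i=4: C(10,4)·!6 = 210·265 = 55650
  i=5: C(10,5)·!5 = 252·44 = 11088
  i=6: C(10,6)·!4 = 210·9 = 1890
  i=7: C(10,7)·!3 = 120·2 = 240
  i=8: C(10,8)·!2 = 45·1 = 45
  i=9: C(10,9)·!1 = 10·0 = 0
  i=10: C(10,10)·!0 = 1·1 = 1
Total = 68914.

68914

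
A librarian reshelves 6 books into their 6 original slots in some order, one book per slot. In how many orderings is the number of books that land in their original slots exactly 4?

Pick the 4 fixed positions: C(6,4) = 15 ways.
The other 2 form a derangement: !2 = 1.
Total: 15 × 1 = 15.

15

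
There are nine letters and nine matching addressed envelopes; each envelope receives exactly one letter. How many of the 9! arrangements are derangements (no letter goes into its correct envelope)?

The number of derangements of 9 is !9 = Σ_{k=0}^{9} (-1)^k·9!/k!
= 9! - 9!/1! + 9!/2! - 9!/3! + 9!/4! - 9!/5! + 9!/6! - 9!/7! + 9!/8! - 9!/9!
= 362880 - 362880 + 181440 - 60480 + 15120 - 3024 + 504 - 72 + 9 - 1
= 133496

133496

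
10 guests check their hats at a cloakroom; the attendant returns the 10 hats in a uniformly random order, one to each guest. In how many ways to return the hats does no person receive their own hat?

1334961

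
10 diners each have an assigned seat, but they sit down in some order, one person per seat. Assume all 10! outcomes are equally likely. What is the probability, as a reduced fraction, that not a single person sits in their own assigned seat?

16481/44800

Favorable outcomes: !10 = 1334961.
Total outcomes: 10! = 3628800.
Probability = 1334961/3628800 = 16481/44800.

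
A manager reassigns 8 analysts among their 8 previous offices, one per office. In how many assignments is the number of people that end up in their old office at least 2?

Sum C(8,i)·!(8-i) for i = 2..8:
  i=2: C(8,2)·!6 = 28·265 = 7420
  i=3: C(8,3)·!5 = 56·44 = 2464
  i=4: C(8,4)·!4 = 70·9 = 630
  i=5: C(8,5)·!3 = 56·2 = 112
  i=6: C(8,6)·!2 = 28·1 = 28
  i=7: C(8,7)·!1 = 8·0 = 0
  i=8: C(8,8)·!0 = 1·1 = 1
Total = 10655.

10655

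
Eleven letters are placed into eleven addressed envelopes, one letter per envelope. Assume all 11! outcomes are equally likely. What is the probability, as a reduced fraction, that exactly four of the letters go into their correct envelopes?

Favorable outcomes: C(11,4)·!7 = 330·1854 = 611820.
Total outcomes: 11! = 39916800.
Probability = 611820/39916800 = 103/6720.

103/6720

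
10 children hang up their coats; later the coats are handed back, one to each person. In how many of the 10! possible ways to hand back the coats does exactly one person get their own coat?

Pick the single fixed position: C(10,1) = 10 ways.
The other 9 form a derangement: !9 = 133496.
Total: 10 × 133496 = 1334960.

1334960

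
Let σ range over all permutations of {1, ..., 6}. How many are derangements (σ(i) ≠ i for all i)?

265

By inclusion-exclusion, !6 = Σ (-1)^k · 6!/k! for k=0..6
= 6! - 6!/1! + 6!/2! - 6!/3! + 6!/4! - 6!/5! + 6!/6!
= 720 - 720 + 360 - 120 + 30 - 6 + 1
= 265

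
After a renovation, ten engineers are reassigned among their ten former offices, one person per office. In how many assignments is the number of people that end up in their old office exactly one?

1334960

Pick the single fixed position: C(10,1) = 10 ways.
The other 9 form a derangement: !9 = 133496.
Total: 10 × 133496 = 1334960.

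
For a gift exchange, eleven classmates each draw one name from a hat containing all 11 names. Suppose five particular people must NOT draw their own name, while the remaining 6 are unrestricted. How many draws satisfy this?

25022880

Let A_j be the event that the j-th constrained one is fixed. By inclusion-exclusion over the 5 events:
Σ_{j=0}^{5} (-1)^j C(5,j)(11-j)!
= C(5,0)·11! - C(5,1)·10! + C(5,2)·9! - C(5,3)·8! + C(5,4)·7! - C(5,5)·6!
= 39916800 - 18144000 + 3628800 - 403200 + 25200 - 720
= 25022880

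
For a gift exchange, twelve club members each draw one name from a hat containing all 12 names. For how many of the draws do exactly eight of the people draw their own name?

4455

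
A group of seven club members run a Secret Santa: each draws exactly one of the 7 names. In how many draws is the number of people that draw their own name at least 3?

# with exactly i fixed is C(7,i)·!(7-i); sum over i=3..7:
  i=3: C(7,3)·!4 = 35·9 = 315
  i=4: C(7,4)·!3 = 35·2 = 70
  i=5: C(7,5)·!2 = 21·1 = 21
  i=6: C(7,6)·!1 = 7·0 = 0
  i=7: C(7,7)·!0 = 1·1 = 1
Total = 407.

407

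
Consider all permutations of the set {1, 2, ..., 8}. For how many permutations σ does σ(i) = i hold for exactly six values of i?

28

Choose which 6 of the 8 are fixed: C(8,6) = 28.
The other 2 form a derangement: !2 = 1.
Total: 28 × 1 = 28.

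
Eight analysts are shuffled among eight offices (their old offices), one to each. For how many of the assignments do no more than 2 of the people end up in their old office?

Sum C(8,i)·!(8-i) for i = 0..2:
  i=0: C(8,0)·!8 = 1·14833 = 14833
  i=1: C(8,1)·!7 = 8·1854 = 14832
  i=2: C(8,2)·!6 = 28·265 = 7420
Total = 37085.

37085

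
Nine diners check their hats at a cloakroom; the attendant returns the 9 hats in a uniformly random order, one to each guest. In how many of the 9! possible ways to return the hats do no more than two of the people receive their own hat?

333737

Sum C(9,i)·!(9-i) for i = 0..2:
  i=0: C(9,0)·!9 = 1·133496 = 133496
  i=1: C(9,1)·!8 = 9·14833 = 133497
  i=2: C(9,2)·!7 = 36·1854 = 66744
Total = 333737.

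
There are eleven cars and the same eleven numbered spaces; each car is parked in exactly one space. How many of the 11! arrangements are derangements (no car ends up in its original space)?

14684570

The number of derangements of 11 is !11 = Σ_{k=0}^{11} (-1)^k·11!/k!
= 11! - 11!/1! + 11!/2! - 11!/3! + 11!/4! - 11!/5! + 11!/6! - 11!/7! + 11!/8! - 11!/9! + 11!/10! - 11!/11!
= 39916800 - 39916800 + 19958400 - 6652800 + 1663200 - 332640 + 55440 - 7920 + 990 - 110 + 11 - 1
= 14684570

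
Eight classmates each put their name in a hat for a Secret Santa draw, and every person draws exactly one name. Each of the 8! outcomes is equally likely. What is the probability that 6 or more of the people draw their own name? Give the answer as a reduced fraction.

Favorable outcomes: Σ_{i≥6} C(8,i)·!(8-i) = 28·1 + 8·0 + 1·1 = 29.
Total outcomes: 8! = 40320.
Probability = 29/40320 = 29/40320.

29/40320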